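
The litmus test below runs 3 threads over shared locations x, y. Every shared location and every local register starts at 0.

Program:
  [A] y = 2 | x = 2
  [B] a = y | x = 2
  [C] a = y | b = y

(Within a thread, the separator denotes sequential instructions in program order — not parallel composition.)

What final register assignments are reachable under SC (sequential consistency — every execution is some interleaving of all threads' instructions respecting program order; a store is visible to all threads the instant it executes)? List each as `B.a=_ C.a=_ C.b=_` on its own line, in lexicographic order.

B.a=0 C.a=0 C.b=0
B.a=0 C.a=0 C.b=2
B.a=0 C.a=2 C.b=2
B.a=2 C.a=0 C.b=0
B.a=2 C.a=0 C.b=2
B.a=2 C.a=2 C.b=2

outcome vector order: (B.a,C.a,C.b)
|SC outcomes| = 6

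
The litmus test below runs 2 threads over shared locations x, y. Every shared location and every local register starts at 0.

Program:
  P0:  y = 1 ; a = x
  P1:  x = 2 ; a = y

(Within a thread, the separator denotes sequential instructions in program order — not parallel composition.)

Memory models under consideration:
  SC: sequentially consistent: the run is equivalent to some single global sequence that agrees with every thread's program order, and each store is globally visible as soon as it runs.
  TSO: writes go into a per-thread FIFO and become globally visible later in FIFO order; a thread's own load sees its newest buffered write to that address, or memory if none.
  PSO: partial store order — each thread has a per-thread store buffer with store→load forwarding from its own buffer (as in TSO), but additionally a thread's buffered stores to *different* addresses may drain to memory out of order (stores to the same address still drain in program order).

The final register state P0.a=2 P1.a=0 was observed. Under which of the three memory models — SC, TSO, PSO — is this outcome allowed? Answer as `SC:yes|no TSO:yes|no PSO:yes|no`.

SC:yes TSO:yes PSO:yes

outcome vector order: (P0.a,P1.a)
SC: 3 outcomes — {<0 1>, <2 0>, <2 1>}
TSO: 4 outcomes — {<0 0>, <0 1>, <2 0>, <2 1>}
PSO: 4 outcomes — {<0 0>, <0 1>, <2 0>, <2 1>}
target <2 0> ∈ {SC,TSO,PSO}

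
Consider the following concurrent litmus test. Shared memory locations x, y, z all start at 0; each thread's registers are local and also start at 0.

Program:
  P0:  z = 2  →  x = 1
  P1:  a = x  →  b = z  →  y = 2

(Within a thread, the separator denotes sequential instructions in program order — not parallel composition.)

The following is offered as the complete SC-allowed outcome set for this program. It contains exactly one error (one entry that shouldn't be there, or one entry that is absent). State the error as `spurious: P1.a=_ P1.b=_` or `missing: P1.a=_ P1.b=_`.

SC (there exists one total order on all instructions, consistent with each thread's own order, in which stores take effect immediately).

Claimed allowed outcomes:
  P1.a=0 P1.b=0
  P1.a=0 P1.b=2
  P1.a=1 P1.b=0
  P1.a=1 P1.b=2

outcome vector order: (P1.a,P1.b)
SC (3): <0 0> <0 2> <1 2>
claimed∖SC = {<1 0>}

spurious: P1.a=1 P1.b=0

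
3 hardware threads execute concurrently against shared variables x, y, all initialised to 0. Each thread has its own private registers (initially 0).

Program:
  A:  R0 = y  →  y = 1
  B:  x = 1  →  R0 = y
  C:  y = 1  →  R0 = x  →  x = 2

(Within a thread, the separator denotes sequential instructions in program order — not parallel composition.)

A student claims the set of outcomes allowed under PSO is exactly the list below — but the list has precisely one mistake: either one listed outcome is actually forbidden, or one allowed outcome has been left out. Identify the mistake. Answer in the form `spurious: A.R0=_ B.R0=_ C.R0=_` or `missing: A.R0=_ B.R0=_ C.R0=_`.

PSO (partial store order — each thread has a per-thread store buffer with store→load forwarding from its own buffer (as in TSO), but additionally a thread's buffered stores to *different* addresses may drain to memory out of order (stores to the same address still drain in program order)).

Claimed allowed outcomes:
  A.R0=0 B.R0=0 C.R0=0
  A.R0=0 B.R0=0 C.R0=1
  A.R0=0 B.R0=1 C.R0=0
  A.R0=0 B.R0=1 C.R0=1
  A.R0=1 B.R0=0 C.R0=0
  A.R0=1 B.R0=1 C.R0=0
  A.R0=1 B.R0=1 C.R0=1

outcome vector order: (A.R0,B.R0,C.R0)
PSO (8): 0/0/0 0/0/1 0/1/0 0/1/1 1/0/0 1/0/1 1/1/0 1/1/1
PSO∖claimed = {1/0/1}

missing: A.R0=1 B.R0=0 C.R0=1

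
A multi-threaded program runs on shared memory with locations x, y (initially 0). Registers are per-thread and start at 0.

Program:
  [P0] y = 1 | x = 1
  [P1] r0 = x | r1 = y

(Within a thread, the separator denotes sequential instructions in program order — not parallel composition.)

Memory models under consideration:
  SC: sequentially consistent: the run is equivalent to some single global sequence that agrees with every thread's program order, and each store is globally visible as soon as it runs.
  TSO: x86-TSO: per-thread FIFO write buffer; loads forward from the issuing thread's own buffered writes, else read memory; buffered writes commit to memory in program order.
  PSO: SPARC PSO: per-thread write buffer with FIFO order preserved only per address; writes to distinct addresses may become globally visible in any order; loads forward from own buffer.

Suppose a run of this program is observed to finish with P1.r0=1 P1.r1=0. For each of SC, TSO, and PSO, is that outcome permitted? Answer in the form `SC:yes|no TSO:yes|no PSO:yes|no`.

SC:no TSO:no PSO:yes

outcome vector order: (P1.r0,P1.r1)
[SC] allowed = {<0 0>, <0 1>, <1 1>}
[TSO] allowed = {<0 0>, <0 1>, <1 1>}
[PSO] allowed = {<0 0>, <0 1>, <1 0>, <1 1>}
target <1 0> ∈ {PSO}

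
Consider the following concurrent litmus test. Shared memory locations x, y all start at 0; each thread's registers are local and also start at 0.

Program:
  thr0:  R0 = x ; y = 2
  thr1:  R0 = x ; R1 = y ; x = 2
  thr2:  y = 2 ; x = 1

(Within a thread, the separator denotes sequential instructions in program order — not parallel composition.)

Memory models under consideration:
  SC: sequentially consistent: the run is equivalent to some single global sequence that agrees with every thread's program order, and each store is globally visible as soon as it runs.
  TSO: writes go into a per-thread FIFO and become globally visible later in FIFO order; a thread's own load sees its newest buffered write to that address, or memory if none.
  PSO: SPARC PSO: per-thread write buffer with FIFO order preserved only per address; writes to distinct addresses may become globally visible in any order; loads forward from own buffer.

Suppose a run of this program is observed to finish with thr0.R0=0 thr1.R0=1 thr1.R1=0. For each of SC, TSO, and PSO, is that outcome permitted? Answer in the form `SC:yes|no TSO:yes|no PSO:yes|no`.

SC:no TSO:no PSO:yes

outcome vector order: (thr0.R0,thr1.R0,thr1.R1)
[SC] allowed = {0/0/0; 0/0/2; 0/1/2; 1/0/0; 1/0/2; 1/1/2; 2/0/0; 2/0/2; 2/1/2}
[TSO] allowed = {0/0/0; 0/0/2; 0/1/2; 1/0/0; 1/0/2; 1/1/2; 2/0/0; 2/0/2; 2/1/2}
[PSO] allowed = {0/0/0; 0/0/2; 0/1/0; 0/1/2; 1/0/0; 1/0/2; 1/1/0; 1/1/2; 2/0/0; 2/0/2; 2/1/0; 2/1/2}
target 0/1/0 ∈ {PSO}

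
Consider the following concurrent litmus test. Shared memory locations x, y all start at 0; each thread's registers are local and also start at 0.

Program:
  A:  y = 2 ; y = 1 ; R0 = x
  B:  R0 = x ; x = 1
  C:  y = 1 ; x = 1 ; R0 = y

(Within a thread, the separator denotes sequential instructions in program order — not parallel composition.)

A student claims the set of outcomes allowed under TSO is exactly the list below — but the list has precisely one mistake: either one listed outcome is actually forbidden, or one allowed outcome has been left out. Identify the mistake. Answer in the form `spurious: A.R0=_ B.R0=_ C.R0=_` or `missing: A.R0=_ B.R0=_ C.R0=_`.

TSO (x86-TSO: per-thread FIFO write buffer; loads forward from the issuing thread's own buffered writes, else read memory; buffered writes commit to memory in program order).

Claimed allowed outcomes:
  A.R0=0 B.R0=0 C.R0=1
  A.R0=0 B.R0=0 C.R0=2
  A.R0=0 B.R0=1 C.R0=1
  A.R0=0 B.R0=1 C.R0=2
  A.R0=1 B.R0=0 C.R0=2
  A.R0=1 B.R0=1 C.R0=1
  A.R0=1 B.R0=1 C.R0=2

outcome vector order: (A.R0,B.R0,C.R0)
TSO (8): 001; 002; 011; 012; 101; 102; 111; 112
TSO∖claimed = {101}

missing: A.R0=1 B.R0=0 C.R0=1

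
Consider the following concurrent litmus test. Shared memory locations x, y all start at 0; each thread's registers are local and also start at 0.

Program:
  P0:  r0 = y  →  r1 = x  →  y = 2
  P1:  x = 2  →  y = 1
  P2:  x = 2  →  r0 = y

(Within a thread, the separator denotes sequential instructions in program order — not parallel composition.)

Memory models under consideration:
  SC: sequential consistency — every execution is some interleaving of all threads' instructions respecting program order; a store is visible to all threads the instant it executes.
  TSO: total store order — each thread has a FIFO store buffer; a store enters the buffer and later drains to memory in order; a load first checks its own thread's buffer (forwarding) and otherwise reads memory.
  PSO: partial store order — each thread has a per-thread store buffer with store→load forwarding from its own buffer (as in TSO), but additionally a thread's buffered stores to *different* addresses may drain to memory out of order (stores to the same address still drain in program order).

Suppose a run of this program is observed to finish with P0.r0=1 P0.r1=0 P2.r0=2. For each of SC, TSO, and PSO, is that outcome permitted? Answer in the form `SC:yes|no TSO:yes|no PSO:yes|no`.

SC:no TSO:no PSO:yes

outcome vector order: (P0.r0,P0.r1,P2.r0)
SC (9): <0 0 0>, <0 0 1>, <0 0 2>, <0 2 0>, <0 2 1>, <0 2 2>, <1 2 0>, <1 2 1>, <1 2 2>
TSO (9): <0 0 0>, <0 0 1>, <0 0 2>, <0 2 0>, <0 2 1>, <0 2 2>, <1 2 0>, <1 2 1>, <1 2 2>
PSO (12): <0 0 0>, <0 0 1>, <0 0 2>, <0 2 0>, <0 2 1>, <0 2 2>, <1 0 0>, <1 0 1>, <1 0 2>, <1 2 0>, <1 2 1>, <1 2 2>
target <1 0 2> ∈ {PSO}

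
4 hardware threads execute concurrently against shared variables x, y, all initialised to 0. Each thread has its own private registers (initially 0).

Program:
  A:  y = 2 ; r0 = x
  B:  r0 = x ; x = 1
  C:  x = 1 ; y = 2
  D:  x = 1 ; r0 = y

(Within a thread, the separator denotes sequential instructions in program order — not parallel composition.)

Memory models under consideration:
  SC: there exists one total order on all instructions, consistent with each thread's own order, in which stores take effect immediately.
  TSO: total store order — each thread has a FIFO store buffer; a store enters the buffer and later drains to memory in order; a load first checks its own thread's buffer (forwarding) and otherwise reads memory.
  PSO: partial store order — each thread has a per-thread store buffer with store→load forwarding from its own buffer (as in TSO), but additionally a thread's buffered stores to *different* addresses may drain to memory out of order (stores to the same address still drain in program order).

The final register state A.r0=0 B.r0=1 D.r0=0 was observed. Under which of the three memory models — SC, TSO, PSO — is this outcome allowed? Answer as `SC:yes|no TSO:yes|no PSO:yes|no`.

outcome vector order: (A.r0,B.r0,D.r0)
under SC → 0/0/2 0/1/2 1/0/0 1/0/2 1/1/0 1/1/2
under TSO → 0/0/0 0/0/2 0/1/0 0/1/2 1/0/0 1/0/2 1/1/0 1/1/2
under PSO → 0/0/0 0/0/2 0/1/0 0/1/2 1/0/0 1/0/2 1/1/0 1/1/2
target 0/1/0 ∈ {TSO,PSO}

SC:no TSO:yes PSO:yes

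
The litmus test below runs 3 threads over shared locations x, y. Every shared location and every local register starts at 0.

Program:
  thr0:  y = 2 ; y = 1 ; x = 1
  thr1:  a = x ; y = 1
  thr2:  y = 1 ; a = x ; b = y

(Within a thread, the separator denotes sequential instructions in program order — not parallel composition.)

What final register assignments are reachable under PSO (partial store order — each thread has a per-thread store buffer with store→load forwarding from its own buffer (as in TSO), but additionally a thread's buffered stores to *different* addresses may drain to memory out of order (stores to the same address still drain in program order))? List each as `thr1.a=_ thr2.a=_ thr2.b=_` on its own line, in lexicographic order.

thr1.a=0 thr2.a=0 thr2.b=1
thr1.a=0 thr2.a=0 thr2.b=2
thr1.a=0 thr2.a=1 thr2.b=1
thr1.a=0 thr2.a=1 thr2.b=2
thr1.a=1 thr2.a=0 thr2.b=1
thr1.a=1 thr2.a=0 thr2.b=2
thr1.a=1 thr2.a=1 thr2.b=1
thr1.a=1 thr2.a=1 thr2.b=2

outcome vector order: (thr1.a,thr2.a,thr2.b)
|PSO outcomes| = 8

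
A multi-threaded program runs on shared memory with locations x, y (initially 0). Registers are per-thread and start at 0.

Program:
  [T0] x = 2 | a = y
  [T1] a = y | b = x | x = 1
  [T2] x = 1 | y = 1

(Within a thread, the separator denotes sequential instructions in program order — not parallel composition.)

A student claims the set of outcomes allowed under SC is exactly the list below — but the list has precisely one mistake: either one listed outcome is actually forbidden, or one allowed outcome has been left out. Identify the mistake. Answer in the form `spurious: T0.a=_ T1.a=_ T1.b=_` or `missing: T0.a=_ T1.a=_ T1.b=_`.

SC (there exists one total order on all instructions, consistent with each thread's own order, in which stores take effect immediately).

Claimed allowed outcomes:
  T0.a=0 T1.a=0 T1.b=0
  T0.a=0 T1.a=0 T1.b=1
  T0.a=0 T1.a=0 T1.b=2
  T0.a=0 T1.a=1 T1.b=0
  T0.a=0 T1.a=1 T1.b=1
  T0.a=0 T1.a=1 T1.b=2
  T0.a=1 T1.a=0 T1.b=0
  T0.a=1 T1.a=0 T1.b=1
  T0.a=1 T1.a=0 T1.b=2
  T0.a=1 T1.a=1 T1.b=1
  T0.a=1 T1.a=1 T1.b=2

outcome vector order: (T0.a,T1.a,T1.b)
SC: 10 outcomes — {(0,0,0) (0,0,1) (0,0,2) (0,1,1) (0,1,2) (1,0,0) (1,0,1) (1,0,2) (1,1,1) (1,1,2)}
claimed∖SC = {(0,1,0)}

spurious: T0.a=0 T1.a=1 T1.b=0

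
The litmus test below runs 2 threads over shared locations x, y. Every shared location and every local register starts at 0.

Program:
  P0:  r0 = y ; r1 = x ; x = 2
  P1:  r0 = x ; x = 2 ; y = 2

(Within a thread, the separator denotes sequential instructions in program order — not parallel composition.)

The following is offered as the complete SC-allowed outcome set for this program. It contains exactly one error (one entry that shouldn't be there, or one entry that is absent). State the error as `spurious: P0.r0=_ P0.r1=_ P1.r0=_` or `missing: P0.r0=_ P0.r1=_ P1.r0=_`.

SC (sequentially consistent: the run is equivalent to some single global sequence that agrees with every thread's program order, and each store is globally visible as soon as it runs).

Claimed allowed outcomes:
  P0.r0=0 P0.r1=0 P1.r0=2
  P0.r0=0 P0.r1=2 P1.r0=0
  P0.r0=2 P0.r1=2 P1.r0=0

outcome vector order: (P0.r0,P0.r1,P1.r0)
under SC → (0,0,0) (0,0,2) (0,2,0) (2,2,0)
SC∖claimed = {(0,0,0)}

missing: P0.r0=0 P0.r1=0 P1.r0=0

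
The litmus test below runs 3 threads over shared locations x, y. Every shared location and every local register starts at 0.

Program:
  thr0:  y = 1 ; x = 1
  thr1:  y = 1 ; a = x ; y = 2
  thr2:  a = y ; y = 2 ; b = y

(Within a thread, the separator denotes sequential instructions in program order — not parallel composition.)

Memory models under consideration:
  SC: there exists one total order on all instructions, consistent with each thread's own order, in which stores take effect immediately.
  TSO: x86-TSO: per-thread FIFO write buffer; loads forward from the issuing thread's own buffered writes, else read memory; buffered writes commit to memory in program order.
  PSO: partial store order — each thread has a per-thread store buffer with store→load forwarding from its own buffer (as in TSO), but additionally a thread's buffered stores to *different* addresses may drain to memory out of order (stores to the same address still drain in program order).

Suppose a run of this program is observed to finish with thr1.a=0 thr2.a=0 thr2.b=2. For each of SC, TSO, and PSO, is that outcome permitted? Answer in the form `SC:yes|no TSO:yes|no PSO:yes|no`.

outcome vector order: (thr1.a,thr2.a,thr2.b)
SC: 11 outcomes — {<0 0 1>, <0 0 2>, <0 1 1>, <0 1 2>, <0 2 1>, <0 2 2>, <1 0 1>, <1 0 2>, <1 1 1>, <1 1 2>, <1 2 2>}
TSO: 11 outcomes — {<0 0 1>, <0 0 2>, <0 1 1>, <0 1 2>, <0 2 1>, <0 2 2>, <1 0 1>, <1 0 2>, <1 1 1>, <1 1 2>, <1 2 2>}
PSO: 12 outcomes — {<0 0 1>, <0 0 2>, <0 1 1>, <0 1 2>, <0 2 1>, <0 2 2>, <1 0 1>, <1 0 2>, <1 1 1>, <1 1 2>, <1 2 1>, <1 2 2>}
target <0 0 2> ∈ {SC,TSO,PSO}

SC:yes TSO:yes PSO:yes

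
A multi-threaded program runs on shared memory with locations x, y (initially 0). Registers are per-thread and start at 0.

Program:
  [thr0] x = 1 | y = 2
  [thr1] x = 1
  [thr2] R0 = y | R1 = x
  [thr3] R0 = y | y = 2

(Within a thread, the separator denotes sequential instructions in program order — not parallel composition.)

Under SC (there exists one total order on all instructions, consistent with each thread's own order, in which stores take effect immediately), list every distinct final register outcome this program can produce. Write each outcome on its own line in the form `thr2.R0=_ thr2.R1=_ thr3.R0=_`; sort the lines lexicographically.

thr2.R0=0 thr2.R1=0 thr3.R0=0
thr2.R0=0 thr2.R1=0 thr3.R0=2
thr2.R0=0 thr2.R1=1 thr3.R0=0
thr2.R0=0 thr2.R1=1 thr3.R0=2
thr2.R0=2 thr2.R1=0 thr3.R0=0
thr2.R0=2 thr2.R1=1 thr3.R0=0
thr2.R0=2 thr2.R1=1 thr3.R0=2

outcome vector order: (thr2.R0,thr2.R1,thr3.R0)
|SC outcomes| = 7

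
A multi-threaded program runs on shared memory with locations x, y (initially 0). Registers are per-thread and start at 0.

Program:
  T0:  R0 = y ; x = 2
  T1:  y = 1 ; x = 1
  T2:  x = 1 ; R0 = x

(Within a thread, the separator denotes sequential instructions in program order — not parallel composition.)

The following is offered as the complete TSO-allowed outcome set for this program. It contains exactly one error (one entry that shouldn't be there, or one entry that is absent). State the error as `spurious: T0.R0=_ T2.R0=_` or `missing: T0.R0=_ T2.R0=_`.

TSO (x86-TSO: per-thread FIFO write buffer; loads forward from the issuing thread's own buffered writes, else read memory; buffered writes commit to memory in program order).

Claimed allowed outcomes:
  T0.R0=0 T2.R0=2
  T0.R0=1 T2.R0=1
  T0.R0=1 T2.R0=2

missing: T0.R0=0 T2.R0=1

outcome vector order: (T0.R0,T2.R0)
TSO: 4 outcomes — {01 02 11 12}
TSO∖claimed = {01}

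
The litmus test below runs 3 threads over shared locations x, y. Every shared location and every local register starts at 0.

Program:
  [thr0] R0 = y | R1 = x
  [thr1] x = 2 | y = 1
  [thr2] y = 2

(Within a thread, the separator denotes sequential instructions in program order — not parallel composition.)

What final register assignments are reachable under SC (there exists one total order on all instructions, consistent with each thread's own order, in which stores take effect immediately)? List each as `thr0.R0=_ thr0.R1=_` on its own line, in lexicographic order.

outcome vector order: (thr0.R0,thr0.R1)
|SC outcomes| = 5

thr0.R0=0 thr0.R1=0
thr0.R0=0 thr0.R1=2
thr0.R0=1 thr0.R1=2
thr0.R0=2 thr0.R1=0
thr0.R0=2 thr0.R1=2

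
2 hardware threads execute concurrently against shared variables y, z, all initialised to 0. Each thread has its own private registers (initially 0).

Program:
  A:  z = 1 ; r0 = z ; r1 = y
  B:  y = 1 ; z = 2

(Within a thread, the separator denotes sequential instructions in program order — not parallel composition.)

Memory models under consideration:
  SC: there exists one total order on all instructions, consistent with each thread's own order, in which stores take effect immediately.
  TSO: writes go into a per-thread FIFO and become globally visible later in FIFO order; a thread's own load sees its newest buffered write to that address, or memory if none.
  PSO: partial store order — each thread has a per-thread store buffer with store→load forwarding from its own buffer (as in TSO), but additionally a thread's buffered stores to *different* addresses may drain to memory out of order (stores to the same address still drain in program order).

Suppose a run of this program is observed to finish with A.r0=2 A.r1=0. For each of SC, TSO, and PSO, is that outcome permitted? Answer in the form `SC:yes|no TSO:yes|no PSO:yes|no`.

SC:no TSO:no PSO:yes

outcome vector order: (A.r0,A.r1)
SC (3): <1 0>, <1 1>, <2 1>
TSO (3): <1 0>, <1 1>, <2 1>
PSO (4): <1 0>, <1 1>, <2 0>, <2 1>
target <2 0> ∈ {PSO}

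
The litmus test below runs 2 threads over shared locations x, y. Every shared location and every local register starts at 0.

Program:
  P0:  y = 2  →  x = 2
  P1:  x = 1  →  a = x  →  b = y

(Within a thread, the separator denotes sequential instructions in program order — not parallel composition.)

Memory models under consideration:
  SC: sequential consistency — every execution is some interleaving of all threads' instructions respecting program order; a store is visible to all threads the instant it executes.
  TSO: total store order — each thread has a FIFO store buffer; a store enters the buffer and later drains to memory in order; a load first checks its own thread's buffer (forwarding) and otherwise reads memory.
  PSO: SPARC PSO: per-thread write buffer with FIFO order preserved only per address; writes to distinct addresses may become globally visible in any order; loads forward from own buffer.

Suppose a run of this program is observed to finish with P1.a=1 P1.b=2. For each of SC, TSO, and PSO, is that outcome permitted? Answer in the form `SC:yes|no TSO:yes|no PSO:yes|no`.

SC:yes TSO:yes PSO:yes

outcome vector order: (P1.a,P1.b)
SC (3): <1 0>, <1 2>, <2 2>
TSO (3): <1 0>, <1 2>, <2 2>
PSO (4): <1 0>, <1 2>, <2 0>, <2 2>
target <1 2> ∈ {SC,TSO,PSO}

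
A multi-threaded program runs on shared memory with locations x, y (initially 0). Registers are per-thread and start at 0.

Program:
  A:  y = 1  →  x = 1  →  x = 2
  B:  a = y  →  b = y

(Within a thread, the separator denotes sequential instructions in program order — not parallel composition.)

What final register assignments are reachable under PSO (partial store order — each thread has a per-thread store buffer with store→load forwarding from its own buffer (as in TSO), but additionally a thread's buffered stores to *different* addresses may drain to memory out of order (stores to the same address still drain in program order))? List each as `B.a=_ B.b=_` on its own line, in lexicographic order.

B.a=0 B.b=0
B.a=0 B.b=1
B.a=1 B.b=1

outcome vector order: (B.a,B.b)
|PSO outcomes| = 3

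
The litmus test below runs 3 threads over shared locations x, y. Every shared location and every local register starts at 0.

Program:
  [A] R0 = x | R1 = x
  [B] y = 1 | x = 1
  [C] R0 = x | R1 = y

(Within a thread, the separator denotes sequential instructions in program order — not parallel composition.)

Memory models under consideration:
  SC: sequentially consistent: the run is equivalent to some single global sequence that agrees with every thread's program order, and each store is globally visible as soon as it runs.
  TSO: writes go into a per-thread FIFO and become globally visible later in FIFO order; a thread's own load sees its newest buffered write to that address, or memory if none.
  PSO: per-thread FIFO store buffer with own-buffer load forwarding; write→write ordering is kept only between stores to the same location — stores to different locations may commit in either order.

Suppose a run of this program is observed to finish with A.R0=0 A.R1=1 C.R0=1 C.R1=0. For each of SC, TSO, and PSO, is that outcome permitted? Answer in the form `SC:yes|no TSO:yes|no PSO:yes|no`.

SC:no TSO:no PSO:yes

outcome vector order: (A.R0,A.R1,C.R0,C.R1)
[SC] allowed = {0000; 0001; 0011; 0100; 0101; 0111; 1100; 1101; 1111}
[TSO] allowed = {0000; 0001; 0011; 0100; 0101; 0111; 1100; 1101; 1111}
[PSO] allowed = {0000; 0001; 0010; 0011; 0100; 0101; 0110; 0111; 1100; 1101; 1110; 1111}
target 0110 ∈ {PSO}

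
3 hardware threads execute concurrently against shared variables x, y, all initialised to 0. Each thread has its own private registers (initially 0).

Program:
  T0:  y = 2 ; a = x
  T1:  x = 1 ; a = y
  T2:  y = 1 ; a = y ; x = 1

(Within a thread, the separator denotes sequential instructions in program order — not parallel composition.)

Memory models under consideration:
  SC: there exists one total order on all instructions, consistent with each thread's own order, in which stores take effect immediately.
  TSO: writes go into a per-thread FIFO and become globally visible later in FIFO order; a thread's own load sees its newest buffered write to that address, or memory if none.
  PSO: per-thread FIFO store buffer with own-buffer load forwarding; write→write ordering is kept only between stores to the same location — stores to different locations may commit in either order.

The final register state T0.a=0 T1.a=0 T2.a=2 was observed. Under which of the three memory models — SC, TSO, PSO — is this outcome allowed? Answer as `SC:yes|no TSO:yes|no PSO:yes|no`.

outcome vector order: (T0.a,T1.a,T2.a)
SC: 9 outcomes — {0/1/1 0/2/1 0/2/2 1/0/1 1/0/2 1/1/1 1/1/2 1/2/1 1/2/2}
TSO: 12 outcomes — {0/0/1 0/0/2 0/1/1 0/1/2 0/2/1 0/2/2 1/0/1 1/0/2 1/1/1 1/1/2 1/2/1 1/2/2}
PSO: 12 outcomes — {0/0/1 0/0/2 0/1/1 0/1/2 0/2/1 0/2/2 1/0/1 1/0/2 1/1/1 1/1/2 1/2/1 1/2/2}
target 0/0/2 ∈ {TSO,PSO}

SC:no TSO:yes PSO:yes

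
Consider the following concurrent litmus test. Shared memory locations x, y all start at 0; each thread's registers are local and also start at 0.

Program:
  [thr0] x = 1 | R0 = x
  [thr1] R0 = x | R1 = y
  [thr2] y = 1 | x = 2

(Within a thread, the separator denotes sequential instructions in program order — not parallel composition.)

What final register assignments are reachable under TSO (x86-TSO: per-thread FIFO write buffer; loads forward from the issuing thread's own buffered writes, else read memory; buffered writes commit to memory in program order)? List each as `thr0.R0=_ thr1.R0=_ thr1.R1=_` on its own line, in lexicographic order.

thr0.R0=1 thr1.R0=0 thr1.R1=0
thr0.R0=1 thr1.R0=0 thr1.R1=1
thr0.R0=1 thr1.R0=1 thr1.R1=0
thr0.R0=1 thr1.R0=1 thr1.R1=1
thr0.R0=1 thr1.R0=2 thr1.R1=1
thr0.R0=2 thr1.R0=0 thr1.R1=0
thr0.R0=2 thr1.R0=0 thr1.R1=1
thr0.R0=2 thr1.R0=1 thr1.R1=0
thr0.R0=2 thr1.R0=1 thr1.R1=1
thr0.R0=2 thr1.R0=2 thr1.R1=1

outcome vector order: (thr0.R0,thr1.R0,thr1.R1)
|TSO outcomes| = 10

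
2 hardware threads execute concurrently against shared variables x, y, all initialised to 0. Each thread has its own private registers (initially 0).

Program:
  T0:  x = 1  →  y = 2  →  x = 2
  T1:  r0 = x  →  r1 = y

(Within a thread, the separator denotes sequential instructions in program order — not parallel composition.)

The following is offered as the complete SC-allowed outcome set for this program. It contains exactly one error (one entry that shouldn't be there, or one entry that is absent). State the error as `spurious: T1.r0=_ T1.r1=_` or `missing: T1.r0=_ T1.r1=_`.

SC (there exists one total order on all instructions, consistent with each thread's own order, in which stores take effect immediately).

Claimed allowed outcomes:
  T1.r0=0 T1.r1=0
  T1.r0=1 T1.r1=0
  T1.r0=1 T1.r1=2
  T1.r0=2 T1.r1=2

missing: T1.r0=0 T1.r1=2

outcome vector order: (T1.r0,T1.r1)
SC (5): 0/0; 0/2; 1/0; 1/2; 2/2
SC∖claimed = {0/2}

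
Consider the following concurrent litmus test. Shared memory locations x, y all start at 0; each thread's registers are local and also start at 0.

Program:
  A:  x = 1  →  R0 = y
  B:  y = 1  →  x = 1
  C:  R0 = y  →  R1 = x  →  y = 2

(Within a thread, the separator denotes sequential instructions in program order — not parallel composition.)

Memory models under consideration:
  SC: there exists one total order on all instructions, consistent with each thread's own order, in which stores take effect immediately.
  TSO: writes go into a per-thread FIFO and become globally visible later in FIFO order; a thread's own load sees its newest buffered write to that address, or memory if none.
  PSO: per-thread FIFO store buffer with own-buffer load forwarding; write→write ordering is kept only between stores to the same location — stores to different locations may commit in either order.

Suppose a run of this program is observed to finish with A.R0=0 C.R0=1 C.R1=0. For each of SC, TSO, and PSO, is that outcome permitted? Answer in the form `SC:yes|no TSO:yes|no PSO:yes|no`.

SC:no TSO:yes PSO:yes

outcome vector order: (A.R0,C.R0,C.R1)
SC (11): <0 0 0>, <0 0 1>, <0 1 1>, <1 0 0>, <1 0 1>, <1 1 0>, <1 1 1>, <2 0 0>, <2 0 1>, <2 1 0>, <2 1 1>
TSO (12): <0 0 0>, <0 0 1>, <0 1 0>, <0 1 1>, <1 0 0>, <1 0 1>, <1 1 0>, <1 1 1>, <2 0 0>, <2 0 1>, <2 1 0>, <2 1 1>
PSO (12): <0 0 0>, <0 0 1>, <0 1 0>, <0 1 1>, <1 0 0>, <1 0 1>, <1 1 0>, <1 1 1>, <2 0 0>, <2 0 1>, <2 1 0>, <2 1 1>
target <0 1 0> ∈ {TSO,PSO}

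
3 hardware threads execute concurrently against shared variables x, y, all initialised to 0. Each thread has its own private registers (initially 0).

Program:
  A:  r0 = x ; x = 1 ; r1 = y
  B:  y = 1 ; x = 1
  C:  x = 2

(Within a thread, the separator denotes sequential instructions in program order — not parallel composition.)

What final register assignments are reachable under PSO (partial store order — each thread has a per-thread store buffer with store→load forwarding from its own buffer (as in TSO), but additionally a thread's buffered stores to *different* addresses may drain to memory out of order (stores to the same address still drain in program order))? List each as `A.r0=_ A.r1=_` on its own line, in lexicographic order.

outcome vector order: (A.r0,A.r1)
|PSO outcomes| = 6

A.r0=0 A.r1=0
A.r0=0 A.r1=1
A.r0=1 A.r1=0
A.r0=1 A.r1=1
A.r0=2 A.r1=0
A.r0=2 A.r1=1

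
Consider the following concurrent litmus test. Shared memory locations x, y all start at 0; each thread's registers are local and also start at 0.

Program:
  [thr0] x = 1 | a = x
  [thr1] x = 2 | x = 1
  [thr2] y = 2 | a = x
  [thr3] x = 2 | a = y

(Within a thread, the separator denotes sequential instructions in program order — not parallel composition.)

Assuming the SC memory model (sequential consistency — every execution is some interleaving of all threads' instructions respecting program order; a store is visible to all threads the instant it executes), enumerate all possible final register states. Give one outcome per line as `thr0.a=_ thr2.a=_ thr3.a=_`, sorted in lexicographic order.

thr0.a=1 thr2.a=0 thr3.a=2
thr0.a=1 thr2.a=1 thr3.a=0
thr0.a=1 thr2.a=1 thr3.a=2
thr0.a=1 thr2.a=2 thr3.a=0
thr0.a=1 thr2.a=2 thr3.a=2
thr0.a=2 thr2.a=0 thr3.a=2
thr0.a=2 thr2.a=1 thr3.a=0
thr0.a=2 thr2.a=1 thr3.a=2
thr0.a=2 thr2.a=2 thr3.a=0
thr0.a=2 thr2.a=2 thr3.a=2

outcome vector order: (thr0.a,thr2.a,thr3.a)
|SC outcomes| = 10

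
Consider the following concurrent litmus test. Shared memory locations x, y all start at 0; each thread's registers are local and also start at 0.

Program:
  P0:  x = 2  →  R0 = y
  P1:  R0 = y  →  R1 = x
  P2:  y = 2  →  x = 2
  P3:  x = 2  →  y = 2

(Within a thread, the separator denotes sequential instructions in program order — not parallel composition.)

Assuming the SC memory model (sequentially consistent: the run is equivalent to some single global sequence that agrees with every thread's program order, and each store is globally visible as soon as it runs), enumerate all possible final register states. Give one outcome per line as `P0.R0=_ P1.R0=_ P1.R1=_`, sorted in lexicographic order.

P0.R0=0 P1.R0=0 P1.R1=0
P0.R0=0 P1.R0=0 P1.R1=2
P0.R0=0 P1.R0=2 P1.R1=2
P0.R0=2 P1.R0=0 P1.R1=0
P0.R0=2 P1.R0=0 P1.R1=2
P0.R0=2 P1.R0=2 P1.R1=0
P0.R0=2 P1.R0=2 P1.R1=2

outcome vector order: (P0.R0,P1.R0,P1.R1)
|SC outcomes| = 7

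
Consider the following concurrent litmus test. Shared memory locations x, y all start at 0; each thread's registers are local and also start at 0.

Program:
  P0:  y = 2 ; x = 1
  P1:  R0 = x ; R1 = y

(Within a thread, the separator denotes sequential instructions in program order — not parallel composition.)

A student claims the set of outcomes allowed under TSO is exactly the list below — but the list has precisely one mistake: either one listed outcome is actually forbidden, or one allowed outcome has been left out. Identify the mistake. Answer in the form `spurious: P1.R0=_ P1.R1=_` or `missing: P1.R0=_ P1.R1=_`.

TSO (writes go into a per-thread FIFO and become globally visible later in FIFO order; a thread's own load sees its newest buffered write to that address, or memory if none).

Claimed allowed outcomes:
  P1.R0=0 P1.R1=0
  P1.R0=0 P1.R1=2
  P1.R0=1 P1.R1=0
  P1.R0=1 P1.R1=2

outcome vector order: (P1.R0,P1.R1)
TSO (3): 0/0 0/2 1/2
claimed∖TSO = {1/0}

spurious: P1.R0=1 P1.R1=0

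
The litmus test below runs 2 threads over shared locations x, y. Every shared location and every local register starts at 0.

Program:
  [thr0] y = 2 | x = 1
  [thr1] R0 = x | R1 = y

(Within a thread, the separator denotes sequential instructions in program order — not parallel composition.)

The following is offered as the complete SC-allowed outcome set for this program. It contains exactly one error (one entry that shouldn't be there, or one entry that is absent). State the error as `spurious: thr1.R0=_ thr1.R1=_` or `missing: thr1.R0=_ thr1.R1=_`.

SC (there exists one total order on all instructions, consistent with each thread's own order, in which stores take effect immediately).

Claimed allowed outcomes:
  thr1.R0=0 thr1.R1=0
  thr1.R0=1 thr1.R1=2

missing: thr1.R0=0 thr1.R1=2

outcome vector order: (thr1.R0,thr1.R1)
under SC → <0 0>; <0 2>; <1 2>
SC∖claimed = {<0 2>}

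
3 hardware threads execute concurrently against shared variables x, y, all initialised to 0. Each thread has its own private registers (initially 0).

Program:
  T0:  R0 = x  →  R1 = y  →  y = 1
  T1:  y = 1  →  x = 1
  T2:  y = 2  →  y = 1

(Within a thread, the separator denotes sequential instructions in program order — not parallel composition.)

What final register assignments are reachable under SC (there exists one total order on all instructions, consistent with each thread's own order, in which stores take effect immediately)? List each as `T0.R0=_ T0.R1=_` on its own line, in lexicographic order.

outcome vector order: (T0.R0,T0.R1)
|SC outcomes| = 5

T0.R0=0 T0.R1=0
T0.R0=0 T0.R1=1
T0.R0=0 T0.R1=2
T0.R0=1 T0.R1=1
T0.R0=1 T0.R1=2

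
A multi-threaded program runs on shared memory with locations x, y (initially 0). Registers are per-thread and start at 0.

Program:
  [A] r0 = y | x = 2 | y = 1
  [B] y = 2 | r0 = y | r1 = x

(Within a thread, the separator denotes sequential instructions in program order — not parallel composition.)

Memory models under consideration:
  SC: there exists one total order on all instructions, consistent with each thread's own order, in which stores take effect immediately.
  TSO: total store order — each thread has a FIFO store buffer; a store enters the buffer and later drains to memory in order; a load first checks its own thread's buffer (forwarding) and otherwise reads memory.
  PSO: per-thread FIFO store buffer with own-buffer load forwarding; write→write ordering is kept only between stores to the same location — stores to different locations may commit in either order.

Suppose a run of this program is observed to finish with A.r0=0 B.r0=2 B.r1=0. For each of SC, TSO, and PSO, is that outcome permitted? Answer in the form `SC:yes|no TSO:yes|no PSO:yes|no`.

SC:yes TSO:yes PSO:yes

outcome vector order: (A.r0,B.r0,B.r1)
under SC → (0,1,2), (0,2,0), (0,2,2), (2,1,2), (2,2,0), (2,2,2)
under TSO → (0,1,2), (0,2,0), (0,2,2), (2,1,2), (2,2,0), (2,2,2)
under PSO → (0,1,0), (0,1,2), (0,2,0), (0,2,2), (2,1,0), (2,1,2), (2,2,0), (2,2,2)
target (0,2,0) ∈ {SC,TSO,PSO}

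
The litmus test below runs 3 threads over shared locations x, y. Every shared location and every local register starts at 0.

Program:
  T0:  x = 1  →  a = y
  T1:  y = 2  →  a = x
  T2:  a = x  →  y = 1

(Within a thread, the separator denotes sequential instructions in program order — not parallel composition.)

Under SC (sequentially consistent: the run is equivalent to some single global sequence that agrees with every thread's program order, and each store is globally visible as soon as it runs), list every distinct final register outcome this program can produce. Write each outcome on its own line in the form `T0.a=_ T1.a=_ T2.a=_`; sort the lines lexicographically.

T0.a=0 T1.a=1 T2.a=0
T0.a=0 T1.a=1 T2.a=1
T0.a=1 T1.a=0 T2.a=0
T0.a=1 T1.a=0 T2.a=1
T0.a=1 T1.a=1 T2.a=0
T0.a=1 T1.a=1 T2.a=1
T0.a=2 T1.a=0 T2.a=0
T0.a=2 T1.a=0 T2.a=1
T0.a=2 T1.a=1 T2.a=0
T0.a=2 T1.a=1 T2.a=1

outcome vector order: (T0.a,T1.a,T2.a)
|SC outcomes| = 10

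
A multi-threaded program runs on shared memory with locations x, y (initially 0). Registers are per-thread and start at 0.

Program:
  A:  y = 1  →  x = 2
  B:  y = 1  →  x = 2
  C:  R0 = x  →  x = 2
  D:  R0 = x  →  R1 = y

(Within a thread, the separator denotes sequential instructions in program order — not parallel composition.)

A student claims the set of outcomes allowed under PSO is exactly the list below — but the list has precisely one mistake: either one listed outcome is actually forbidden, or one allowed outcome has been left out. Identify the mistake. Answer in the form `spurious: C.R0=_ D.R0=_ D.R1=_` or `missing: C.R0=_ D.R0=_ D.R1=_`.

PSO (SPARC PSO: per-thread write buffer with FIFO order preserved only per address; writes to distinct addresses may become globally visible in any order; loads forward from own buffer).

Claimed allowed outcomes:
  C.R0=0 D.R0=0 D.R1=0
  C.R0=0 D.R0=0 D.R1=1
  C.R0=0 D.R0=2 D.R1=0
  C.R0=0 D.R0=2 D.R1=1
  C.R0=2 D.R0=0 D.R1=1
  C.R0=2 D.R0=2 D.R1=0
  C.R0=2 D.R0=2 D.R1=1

outcome vector order: (C.R0,D.R0,D.R1)
PSO: 8 outcomes — {000 001 020 021 200 201 220 221}
PSO∖claimed = {200}

missing: C.R0=2 D.R0=0 D.R1=0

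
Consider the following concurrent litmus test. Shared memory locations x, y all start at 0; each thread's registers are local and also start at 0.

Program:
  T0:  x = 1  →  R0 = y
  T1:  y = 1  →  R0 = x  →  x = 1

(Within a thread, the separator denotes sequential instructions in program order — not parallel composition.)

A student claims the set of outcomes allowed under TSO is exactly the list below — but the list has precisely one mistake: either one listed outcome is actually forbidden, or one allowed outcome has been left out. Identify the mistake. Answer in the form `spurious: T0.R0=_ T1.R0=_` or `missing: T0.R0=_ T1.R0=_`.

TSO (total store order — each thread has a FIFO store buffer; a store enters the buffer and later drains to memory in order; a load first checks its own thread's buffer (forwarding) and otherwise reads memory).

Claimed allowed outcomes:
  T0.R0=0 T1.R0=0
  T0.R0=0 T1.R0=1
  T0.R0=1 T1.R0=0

missing: T0.R0=1 T1.R0=1

outcome vector order: (T0.R0,T1.R0)
TSO: 4 outcomes — {0/0, 0/1, 1/0, 1/1}
TSO∖claimed = {1/1}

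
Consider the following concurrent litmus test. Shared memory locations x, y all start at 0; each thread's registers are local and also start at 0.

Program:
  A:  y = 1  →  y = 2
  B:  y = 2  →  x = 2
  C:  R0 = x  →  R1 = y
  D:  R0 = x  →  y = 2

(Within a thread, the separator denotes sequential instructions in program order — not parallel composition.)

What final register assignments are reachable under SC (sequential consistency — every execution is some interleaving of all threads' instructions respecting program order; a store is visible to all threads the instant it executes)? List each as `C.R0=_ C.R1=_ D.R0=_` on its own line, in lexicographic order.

outcome vector order: (C.R0,C.R1,D.R0)
|SC outcomes| = 10

C.R0=0 C.R1=0 D.R0=0
C.R0=0 C.R1=0 D.R0=2
C.R0=0 C.R1=1 D.R0=0
C.R0=0 C.R1=1 D.R0=2
C.R0=0 C.R1=2 D.R0=0
C.R0=0 C.R1=2 D.R0=2
C.R0=2 C.R1=1 D.R0=0
C.R0=2 C.R1=1 D.R0=2
C.R0=2 C.R1=2 D.R0=0
C.R0=2 C.R1=2 D.R0=2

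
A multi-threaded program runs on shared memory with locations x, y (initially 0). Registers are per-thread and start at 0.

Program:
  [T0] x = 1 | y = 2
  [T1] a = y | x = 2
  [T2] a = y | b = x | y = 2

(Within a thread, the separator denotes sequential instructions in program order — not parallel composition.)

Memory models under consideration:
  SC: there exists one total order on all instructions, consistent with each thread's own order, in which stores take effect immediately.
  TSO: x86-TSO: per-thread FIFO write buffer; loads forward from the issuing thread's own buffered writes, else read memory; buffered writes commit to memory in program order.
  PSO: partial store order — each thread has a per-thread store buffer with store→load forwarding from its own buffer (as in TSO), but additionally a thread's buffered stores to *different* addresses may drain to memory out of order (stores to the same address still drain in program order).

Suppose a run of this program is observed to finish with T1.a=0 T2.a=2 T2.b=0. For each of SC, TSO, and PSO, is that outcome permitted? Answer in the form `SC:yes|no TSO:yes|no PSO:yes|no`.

SC:no TSO:no PSO:yes

outcome vector order: (T1.a,T2.a,T2.b)
[SC] allowed = {000; 001; 002; 021; 022; 200; 201; 202; 221; 222}
[TSO] allowed = {000; 001; 002; 021; 022; 200; 201; 202; 221; 222}
[PSO] allowed = {000; 001; 002; 020; 021; 022; 200; 201; 202; 220; 221; 222}
target 020 ∈ {PSO}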